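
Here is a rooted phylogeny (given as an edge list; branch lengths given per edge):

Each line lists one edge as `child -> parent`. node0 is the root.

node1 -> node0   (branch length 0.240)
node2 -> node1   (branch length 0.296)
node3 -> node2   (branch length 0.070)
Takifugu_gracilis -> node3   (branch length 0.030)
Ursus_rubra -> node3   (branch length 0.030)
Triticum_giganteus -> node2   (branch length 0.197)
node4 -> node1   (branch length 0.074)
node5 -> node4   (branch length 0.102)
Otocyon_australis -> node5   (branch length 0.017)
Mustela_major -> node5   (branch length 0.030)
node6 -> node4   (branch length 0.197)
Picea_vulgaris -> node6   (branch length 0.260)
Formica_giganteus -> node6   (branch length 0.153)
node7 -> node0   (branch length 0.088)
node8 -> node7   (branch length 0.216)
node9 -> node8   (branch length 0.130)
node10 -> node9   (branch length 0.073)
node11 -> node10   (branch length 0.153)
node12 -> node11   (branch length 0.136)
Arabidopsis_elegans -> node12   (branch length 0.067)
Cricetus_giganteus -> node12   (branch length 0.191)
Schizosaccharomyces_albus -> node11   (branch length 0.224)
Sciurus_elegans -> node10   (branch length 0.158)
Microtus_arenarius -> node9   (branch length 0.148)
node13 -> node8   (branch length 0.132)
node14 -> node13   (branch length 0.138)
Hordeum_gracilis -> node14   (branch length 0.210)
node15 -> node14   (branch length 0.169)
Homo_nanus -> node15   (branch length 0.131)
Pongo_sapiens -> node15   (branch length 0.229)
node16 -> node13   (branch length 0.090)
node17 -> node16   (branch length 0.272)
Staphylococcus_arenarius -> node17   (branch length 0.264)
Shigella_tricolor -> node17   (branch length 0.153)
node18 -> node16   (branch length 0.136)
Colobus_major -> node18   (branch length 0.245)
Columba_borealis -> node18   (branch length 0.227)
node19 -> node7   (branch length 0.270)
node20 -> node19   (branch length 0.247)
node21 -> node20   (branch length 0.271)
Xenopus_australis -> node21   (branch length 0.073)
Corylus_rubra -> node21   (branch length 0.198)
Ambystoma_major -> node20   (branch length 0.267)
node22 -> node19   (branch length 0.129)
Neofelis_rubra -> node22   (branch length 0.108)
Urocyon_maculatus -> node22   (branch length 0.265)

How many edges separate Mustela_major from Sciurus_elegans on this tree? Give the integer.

9

The MRCA of Mustela_major and Sciurus_elegans is the root of the tree.
From Mustela_major up to that node: 4 branches. From Sciurus_elegans up to the same node: 5 branches. Total: 4 + 5 = 9.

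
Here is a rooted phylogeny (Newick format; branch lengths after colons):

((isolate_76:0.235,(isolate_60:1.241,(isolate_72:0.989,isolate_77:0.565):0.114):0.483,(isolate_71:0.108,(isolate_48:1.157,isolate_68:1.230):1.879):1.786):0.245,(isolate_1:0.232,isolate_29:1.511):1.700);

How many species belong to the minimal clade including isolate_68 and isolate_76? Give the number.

The MRCA of isolate_68 and isolate_76 is the node subtending (isolate_76,(isolate_60,(isolate_72,isolate_77)),(isolate_71,(isolate_48,isolate_68))).
That clade contains 7 terminal taxa: isolate_48, isolate_60, isolate_68, isolate_71, isolate_72, isolate_76, isolate_77.

7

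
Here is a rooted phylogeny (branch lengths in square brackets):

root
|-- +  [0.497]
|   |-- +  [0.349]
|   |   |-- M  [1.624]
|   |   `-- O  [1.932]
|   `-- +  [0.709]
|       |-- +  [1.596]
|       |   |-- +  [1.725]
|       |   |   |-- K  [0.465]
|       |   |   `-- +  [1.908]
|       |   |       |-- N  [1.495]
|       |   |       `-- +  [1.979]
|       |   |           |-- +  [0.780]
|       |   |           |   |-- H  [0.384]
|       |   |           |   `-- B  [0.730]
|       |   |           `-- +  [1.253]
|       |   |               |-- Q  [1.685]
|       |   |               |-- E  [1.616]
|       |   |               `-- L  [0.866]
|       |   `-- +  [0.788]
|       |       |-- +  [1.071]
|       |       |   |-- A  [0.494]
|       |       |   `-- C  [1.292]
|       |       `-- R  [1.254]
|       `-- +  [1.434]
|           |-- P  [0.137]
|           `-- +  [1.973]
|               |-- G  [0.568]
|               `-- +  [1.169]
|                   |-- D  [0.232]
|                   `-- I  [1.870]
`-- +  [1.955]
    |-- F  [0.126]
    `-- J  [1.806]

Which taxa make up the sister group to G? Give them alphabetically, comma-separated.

G attaches to the tree at the node subtending (G,(D,I)).
The other lineage descending from that same node — the sister group — is (D,I); its 2 tips in alphabetical order are the answer.

D, I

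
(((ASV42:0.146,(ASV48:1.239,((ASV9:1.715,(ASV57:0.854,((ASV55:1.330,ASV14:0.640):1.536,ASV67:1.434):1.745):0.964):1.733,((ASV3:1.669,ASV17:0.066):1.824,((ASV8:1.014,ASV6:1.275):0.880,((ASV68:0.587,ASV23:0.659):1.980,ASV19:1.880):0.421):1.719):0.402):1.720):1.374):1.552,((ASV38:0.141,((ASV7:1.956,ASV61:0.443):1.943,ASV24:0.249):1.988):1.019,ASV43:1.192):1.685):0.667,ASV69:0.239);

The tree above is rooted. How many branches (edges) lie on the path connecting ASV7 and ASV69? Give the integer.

The MRCA of ASV7 and ASV69 is the root of the tree.
From ASV7 up to that node: 6 branches. From ASV69 up to the same node: 1 branch. Total: 6 + 1 = 7.

7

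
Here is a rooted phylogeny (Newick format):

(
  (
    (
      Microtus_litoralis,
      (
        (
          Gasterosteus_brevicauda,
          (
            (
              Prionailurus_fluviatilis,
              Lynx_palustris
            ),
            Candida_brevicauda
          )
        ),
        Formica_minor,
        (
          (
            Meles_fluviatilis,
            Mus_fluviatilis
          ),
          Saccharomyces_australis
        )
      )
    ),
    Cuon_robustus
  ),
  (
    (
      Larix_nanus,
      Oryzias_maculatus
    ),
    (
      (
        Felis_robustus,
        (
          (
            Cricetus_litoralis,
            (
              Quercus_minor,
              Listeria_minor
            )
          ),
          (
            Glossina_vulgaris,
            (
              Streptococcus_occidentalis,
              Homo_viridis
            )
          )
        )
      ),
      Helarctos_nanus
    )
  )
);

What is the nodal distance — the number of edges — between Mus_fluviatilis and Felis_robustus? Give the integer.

10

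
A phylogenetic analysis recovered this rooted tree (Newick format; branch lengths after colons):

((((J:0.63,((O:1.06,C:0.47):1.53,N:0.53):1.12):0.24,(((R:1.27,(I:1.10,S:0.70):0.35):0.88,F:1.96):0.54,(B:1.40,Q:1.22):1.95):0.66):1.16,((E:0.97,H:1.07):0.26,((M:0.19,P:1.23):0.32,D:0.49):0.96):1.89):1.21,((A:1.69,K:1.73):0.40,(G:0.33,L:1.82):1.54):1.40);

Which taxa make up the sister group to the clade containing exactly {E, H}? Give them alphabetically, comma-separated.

The clade containing exactly {E, H} attaches to the tree at the node subtending ((E,H),((M,P),D)).
The other lineage descending from that same node — the sister group — is ((M,P),D); its 3 tips in alphabetical order are the answer.

D, M, P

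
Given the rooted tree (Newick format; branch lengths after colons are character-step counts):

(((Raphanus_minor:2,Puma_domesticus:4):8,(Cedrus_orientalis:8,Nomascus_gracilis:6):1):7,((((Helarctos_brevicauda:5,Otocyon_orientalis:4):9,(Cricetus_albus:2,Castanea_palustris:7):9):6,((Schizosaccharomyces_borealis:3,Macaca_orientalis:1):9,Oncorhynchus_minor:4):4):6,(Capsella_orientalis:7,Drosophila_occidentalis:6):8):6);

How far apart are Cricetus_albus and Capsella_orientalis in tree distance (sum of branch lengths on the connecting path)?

38

The path runs Cricetus_albus → … → MRCA → … → Capsella_orientalis; the MRCA is the node subtending ((((Helarctos_brevicauda,Otocyon_orientalis),(Cricetus_albus,Castanea_palustris)),((Schizosaccharomyces_borealis,Macaca_orientalis),Oncorhynchus_minor)),(Capsella_orientalis,Drosophila_occidentalis)).
Branch lengths along that path: 2 + 9 + 6 + 6 + 8 + 7 = 38.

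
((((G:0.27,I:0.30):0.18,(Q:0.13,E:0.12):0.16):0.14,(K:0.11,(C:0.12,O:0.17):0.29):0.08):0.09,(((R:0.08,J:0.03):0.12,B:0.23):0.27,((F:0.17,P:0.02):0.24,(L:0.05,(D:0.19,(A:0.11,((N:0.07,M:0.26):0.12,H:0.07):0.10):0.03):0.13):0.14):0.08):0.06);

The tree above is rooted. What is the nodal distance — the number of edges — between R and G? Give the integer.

The MRCA of R and G is the root of the tree.
From R up to that node: 4 branches. From G up to the same node: 4 branches. Total: 4 + 4 = 8.

8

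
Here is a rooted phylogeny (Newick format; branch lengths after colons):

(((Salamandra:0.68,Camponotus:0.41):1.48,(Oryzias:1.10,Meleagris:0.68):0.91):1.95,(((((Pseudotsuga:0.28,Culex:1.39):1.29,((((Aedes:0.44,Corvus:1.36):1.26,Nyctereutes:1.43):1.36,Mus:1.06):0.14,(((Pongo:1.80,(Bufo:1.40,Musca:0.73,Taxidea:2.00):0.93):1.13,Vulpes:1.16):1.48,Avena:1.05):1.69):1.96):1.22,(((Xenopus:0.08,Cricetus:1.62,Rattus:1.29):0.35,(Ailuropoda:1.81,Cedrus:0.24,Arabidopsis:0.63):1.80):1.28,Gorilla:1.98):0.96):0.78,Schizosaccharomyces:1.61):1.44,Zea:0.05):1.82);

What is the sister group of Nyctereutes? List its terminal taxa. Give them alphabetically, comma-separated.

Nyctereutes attaches to the tree at the node subtending ((Aedes,Corvus),Nyctereutes).
The other lineage descending from that same node — the sister group — is (Aedes,Corvus); its 2 tips in alphabetical order are the answer.

Aedes, Corvus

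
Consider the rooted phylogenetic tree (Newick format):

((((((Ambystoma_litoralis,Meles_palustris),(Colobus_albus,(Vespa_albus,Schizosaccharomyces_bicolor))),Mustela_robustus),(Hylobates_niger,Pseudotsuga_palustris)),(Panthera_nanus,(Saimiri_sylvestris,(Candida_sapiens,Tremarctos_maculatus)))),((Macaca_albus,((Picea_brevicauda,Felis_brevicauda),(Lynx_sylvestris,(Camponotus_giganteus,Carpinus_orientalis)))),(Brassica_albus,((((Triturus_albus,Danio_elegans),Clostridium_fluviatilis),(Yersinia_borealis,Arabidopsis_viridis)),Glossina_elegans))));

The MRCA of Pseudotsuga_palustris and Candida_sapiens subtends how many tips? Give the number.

12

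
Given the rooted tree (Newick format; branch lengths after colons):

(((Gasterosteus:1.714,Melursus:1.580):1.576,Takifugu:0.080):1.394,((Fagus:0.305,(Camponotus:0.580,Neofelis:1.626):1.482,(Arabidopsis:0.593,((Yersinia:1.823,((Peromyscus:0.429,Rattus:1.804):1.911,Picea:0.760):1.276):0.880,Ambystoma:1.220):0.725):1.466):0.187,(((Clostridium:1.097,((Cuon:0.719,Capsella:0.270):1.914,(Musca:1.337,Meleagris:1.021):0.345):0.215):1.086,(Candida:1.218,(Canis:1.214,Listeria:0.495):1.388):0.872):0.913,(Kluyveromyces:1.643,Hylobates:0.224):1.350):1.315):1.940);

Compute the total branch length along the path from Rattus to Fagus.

8.367

The path runs Rattus → … → MRCA → … → Fagus; the MRCA is the node subtending (Fagus,(Camponotus,Neofelis),(Arabidopsis,((Yersinia,((Peromyscus,Rattus),Picea)),Ambystoma))).
Branch lengths along that path: 1.804 + 1.911 + 1.276 + 0.880 + 0.725 + 1.466 + 0.305 = 8.367.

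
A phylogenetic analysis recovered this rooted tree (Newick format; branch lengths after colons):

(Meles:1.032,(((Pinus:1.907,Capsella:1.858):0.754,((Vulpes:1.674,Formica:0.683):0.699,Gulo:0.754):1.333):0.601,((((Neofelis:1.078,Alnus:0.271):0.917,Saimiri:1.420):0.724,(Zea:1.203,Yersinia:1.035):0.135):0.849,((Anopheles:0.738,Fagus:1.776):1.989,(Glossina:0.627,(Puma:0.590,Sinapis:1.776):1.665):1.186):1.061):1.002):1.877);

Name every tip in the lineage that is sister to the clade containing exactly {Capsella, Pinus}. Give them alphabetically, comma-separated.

Formica, Gulo, Vulpes

The clade containing exactly {Capsella, Pinus} attaches to the tree at the node subtending ((Pinus,Capsella),((Vulpes,Formica),Gulo)).
The other lineage descending from that same node — the sister group — is ((Vulpes,Formica),Gulo); its 3 tips in alphabetical order are the answer.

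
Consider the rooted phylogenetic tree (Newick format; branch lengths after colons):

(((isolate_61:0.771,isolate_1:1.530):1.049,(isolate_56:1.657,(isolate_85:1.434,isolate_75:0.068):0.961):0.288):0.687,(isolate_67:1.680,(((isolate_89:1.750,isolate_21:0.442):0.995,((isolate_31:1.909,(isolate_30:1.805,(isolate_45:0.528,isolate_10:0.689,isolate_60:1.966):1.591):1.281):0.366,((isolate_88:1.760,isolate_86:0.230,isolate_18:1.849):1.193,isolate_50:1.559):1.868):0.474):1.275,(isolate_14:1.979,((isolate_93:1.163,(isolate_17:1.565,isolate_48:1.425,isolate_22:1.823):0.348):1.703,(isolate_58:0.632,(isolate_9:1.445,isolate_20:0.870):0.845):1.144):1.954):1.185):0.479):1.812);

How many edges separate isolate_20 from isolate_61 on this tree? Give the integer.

The MRCA of isolate_20 and isolate_61 is the root of the tree.
From isolate_20 up to that node: 7 branches. From isolate_61 up to the same node: 3 branches. Total: 7 + 3 = 10.

10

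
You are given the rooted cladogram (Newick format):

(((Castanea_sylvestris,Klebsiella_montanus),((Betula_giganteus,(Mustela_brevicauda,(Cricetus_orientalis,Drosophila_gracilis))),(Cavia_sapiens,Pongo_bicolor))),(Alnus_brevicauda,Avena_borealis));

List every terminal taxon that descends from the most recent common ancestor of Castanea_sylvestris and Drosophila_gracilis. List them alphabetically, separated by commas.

Betula_giganteus, Castanea_sylvestris, Cavia_sapiens, Cricetus_orientalis, Drosophila_gracilis, Klebsiella_montanus, Mustela_brevicauda, Pongo_bicolor

Tracing Castanea_sylvestris: it sits inside (Castanea_sylvestris,Klebsiella_montanus).
Tracing Drosophila_gracilis: it sits inside (Cricetus_orientalis,Drosophila_gracilis).
The smallest clade enclosing both is ((Castanea_sylvestris,Klebsiella_montanus),((Betula_giganteus,(Mustela_brevicauda,(Cricetus_orientalis,Drosophila_gracilis))),(Cavia_sapiens,Pongo_bicolor))); the answer is its 8 terminal taxa in alphabetical order.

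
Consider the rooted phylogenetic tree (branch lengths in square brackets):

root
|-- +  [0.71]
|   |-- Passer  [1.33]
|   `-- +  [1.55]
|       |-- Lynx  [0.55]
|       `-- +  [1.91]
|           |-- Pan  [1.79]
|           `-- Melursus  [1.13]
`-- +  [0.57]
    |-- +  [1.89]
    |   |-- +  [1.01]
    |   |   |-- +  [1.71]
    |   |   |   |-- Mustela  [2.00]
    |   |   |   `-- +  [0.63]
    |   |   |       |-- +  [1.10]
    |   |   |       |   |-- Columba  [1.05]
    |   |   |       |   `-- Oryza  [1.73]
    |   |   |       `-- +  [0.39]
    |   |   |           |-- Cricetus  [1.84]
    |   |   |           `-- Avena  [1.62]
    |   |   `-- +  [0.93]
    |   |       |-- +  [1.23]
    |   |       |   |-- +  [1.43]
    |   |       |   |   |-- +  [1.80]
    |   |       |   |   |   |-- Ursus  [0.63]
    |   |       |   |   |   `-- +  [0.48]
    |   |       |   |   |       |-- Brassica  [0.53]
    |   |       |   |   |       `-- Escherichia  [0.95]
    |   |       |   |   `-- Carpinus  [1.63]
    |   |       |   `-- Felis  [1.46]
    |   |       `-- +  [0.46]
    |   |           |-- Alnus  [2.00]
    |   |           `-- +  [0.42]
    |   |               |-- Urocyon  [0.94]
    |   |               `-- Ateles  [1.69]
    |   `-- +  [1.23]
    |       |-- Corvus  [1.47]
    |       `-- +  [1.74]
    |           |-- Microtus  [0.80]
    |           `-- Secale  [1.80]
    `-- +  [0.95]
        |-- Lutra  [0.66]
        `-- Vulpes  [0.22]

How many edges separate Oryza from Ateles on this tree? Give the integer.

8

The MRCA of Oryza and Ateles is the node subtending ((Mustela,((Columba,Oryza),(Cricetus,Avena))),((((Ursus,(Brassica,Escherichia)),Carpinus),Felis),(Alnus,(Urocyon,Ateles)))).
From Oryza up to that node: 4 branches. From Ateles up to the same node: 4 branches. Total: 4 + 4 = 8.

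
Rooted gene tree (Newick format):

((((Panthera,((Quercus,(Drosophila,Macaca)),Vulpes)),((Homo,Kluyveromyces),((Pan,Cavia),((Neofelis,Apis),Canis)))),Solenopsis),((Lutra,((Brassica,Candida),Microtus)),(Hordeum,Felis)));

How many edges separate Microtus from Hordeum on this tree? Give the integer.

5

The MRCA of Microtus and Hordeum is the node subtending ((Lutra,((Brassica,Candida),Microtus)),(Hordeum,Felis)).
From Microtus up to that node: 3 branches. From Hordeum up to the same node: 2 branches. Total: 3 + 2 = 5.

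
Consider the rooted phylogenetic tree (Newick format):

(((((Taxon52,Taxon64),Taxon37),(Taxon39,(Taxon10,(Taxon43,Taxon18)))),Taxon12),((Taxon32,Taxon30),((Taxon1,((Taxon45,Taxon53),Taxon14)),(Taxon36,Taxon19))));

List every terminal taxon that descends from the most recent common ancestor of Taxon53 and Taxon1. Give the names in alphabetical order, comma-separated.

Tracing Taxon53: it sits inside (Taxon45,Taxon53).
Tracing Taxon1: it sits inside (Taxon1,((Taxon45,Taxon53),Taxon14)).
The smallest clade enclosing both is (Taxon1,((Taxon45,Taxon53),Taxon14)); the answer is its 4 terminal taxa in alphabetical order.

Taxon1, Taxon14, Taxon45, Taxon53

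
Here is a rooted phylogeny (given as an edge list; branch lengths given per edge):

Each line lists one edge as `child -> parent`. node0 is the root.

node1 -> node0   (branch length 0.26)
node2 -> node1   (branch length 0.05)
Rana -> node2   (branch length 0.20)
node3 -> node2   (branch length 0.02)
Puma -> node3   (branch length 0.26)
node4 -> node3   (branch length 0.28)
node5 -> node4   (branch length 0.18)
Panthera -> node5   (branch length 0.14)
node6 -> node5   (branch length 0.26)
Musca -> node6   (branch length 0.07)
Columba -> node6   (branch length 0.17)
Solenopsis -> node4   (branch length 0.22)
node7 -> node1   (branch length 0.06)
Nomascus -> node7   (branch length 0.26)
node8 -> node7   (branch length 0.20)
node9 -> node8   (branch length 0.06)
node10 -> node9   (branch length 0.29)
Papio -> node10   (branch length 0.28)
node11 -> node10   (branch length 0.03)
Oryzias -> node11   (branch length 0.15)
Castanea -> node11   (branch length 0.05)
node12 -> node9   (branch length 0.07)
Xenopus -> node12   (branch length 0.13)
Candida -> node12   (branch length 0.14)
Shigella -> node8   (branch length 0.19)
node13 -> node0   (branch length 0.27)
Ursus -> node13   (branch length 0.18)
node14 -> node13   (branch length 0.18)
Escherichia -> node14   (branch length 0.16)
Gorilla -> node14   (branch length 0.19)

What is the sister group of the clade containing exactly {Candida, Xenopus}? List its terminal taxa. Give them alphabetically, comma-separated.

Castanea, Oryzias, Papio

The clade containing exactly {Candida, Xenopus} attaches to the tree at the node subtending ((Papio,(Oryzias,Castanea)),(Xenopus,Candida)).
The other lineage descending from that same node — the sister group — is (Papio,(Oryzias,Castanea)); its 3 tips in alphabetical order are the answer.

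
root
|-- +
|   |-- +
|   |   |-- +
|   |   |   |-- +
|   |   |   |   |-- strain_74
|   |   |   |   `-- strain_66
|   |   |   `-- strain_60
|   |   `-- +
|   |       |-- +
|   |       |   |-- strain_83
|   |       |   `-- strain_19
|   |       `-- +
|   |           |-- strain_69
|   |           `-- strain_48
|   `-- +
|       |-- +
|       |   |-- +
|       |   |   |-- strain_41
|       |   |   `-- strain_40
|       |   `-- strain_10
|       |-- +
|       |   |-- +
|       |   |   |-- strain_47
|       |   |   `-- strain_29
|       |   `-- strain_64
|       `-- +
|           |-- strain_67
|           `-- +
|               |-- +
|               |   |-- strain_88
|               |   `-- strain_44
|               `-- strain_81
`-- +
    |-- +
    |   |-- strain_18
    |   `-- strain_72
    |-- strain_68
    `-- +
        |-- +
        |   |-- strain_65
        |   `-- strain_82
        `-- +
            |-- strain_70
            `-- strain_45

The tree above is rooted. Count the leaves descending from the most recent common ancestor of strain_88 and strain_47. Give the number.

10

The MRCA of strain_88 and strain_47 is the node subtending (((strain_41,strain_40),strain_10),((strain_47,strain_29),strain_64),(strain_67,((strain_88,strain_44),strain_81))).
That clade contains 10 terminal taxa: strain_10, strain_29, strain_40, strain_41, strain_44, strain_47, strain_64, strain_67, strain_81, strain_88.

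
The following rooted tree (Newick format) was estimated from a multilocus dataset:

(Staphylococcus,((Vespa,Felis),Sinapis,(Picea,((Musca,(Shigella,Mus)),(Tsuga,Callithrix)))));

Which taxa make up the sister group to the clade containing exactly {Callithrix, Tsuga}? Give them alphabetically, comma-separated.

Mus, Musca, Shigella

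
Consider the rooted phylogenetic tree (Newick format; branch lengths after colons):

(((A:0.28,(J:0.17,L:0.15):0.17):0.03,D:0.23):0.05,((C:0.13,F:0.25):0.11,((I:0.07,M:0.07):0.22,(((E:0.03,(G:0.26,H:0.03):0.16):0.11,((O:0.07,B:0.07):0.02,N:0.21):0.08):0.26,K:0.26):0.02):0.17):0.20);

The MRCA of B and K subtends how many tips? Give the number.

7

The MRCA of B and K is the node subtending (((E,(G,H)),((O,B),N)),K).
That clade contains 7 terminal taxa: B, E, G, H, K, N, O.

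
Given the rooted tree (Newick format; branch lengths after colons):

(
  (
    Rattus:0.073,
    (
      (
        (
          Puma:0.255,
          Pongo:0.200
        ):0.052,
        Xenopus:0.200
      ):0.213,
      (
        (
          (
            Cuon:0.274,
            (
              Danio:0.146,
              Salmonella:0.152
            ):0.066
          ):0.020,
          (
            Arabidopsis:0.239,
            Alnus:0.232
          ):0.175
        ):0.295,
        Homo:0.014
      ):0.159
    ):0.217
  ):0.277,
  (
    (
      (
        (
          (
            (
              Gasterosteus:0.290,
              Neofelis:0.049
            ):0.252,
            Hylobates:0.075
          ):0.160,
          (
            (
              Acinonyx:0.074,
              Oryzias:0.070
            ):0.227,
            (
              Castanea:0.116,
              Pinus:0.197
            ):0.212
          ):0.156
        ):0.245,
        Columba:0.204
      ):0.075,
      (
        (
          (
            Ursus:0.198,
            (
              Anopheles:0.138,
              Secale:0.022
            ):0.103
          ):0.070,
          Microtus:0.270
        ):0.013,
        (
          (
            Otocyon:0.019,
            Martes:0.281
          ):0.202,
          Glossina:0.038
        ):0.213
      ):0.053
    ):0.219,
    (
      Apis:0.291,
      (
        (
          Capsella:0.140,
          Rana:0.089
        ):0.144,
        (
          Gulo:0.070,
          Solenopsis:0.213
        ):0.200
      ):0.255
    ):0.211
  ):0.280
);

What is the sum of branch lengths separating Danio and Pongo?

1.151

The path runs Danio → … → MRCA → … → Pongo; the MRCA is the node subtending (((Puma,Pongo),Xenopus),(((Cuon,(Danio,Salmonella)),(Arabidopsis,Alnus)),Homo)).
Branch lengths along that path: 0.146 + 0.066 + 0.020 + 0.295 + 0.159 + 0.213 + 0.052 + 0.200 = 1.151.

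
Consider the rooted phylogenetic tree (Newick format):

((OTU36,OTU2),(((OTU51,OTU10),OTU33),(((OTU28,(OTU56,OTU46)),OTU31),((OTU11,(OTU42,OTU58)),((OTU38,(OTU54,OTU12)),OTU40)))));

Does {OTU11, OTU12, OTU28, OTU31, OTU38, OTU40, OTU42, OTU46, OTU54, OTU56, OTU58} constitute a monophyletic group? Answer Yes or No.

Yes

The most recent common ancestor of these taxa subtends (((OTU28,(OTU56,OTU46)),OTU31),((OTU11,(OTU42,OTU58)),((OTU38,(OTU54,OTU12)),OTU40))).
That clade has exactly 11 tips — every listed taxon and nothing else — so the group is monophyletic.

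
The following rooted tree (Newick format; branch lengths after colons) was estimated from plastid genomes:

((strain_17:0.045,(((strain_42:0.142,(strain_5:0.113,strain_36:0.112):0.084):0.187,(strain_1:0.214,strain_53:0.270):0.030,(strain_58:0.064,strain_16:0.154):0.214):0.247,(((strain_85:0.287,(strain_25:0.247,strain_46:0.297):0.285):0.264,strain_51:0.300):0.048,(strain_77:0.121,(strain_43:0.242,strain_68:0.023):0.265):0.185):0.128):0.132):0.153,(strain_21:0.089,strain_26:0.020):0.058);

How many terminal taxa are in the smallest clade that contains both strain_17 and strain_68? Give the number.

15

The MRCA of strain_17 and strain_68 is the node subtending (strain_17,(((strain_42,(strain_5,strain_36)),(strain_1,strain_53),(strain_58,strain_16)),(((strain_85,(strain_25,strain_46)),strain_51),(strain_77,(strain_43,strain_68))))).
That clade contains 15 terminal taxa: strain_1, strain_16, strain_17, strain_25, strain_36, strain_42, strain_43, strain_46, strain_5, strain_51, strain_53, strain_58, strain_68, strain_77, strain_85.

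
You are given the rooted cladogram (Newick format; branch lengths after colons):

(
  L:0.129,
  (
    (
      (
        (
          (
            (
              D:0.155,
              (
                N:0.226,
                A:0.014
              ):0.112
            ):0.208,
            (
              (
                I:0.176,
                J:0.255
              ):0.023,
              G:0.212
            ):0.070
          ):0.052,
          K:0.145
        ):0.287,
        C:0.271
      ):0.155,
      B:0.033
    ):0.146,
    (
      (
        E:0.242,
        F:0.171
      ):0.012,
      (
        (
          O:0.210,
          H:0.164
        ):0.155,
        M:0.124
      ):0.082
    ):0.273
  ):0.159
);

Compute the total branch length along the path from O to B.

The path runs O → … → MRCA → … → B; the MRCA is the node subtending ((((((D,(N,A)),((I,J),G)),K),C),B),((E,F),((O,H),M))).
Branch lengths along that path: 0.210 + 0.155 + 0.082 + 0.273 + 0.146 + 0.033 = 0.899.

0.899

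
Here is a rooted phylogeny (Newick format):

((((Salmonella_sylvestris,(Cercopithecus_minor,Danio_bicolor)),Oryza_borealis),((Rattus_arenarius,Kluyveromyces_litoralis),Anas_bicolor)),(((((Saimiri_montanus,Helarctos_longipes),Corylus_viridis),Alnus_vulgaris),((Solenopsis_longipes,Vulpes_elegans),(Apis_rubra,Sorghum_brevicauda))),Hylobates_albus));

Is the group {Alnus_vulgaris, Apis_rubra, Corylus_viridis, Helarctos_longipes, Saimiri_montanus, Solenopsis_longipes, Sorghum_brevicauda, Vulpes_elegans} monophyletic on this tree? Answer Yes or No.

The most recent common ancestor of these taxa subtends ((((Saimiri_montanus,Helarctos_longipes),Corylus_viridis),Alnus_vulgaris),((Solenopsis_longipes,Vulpes_elegans),(Apis_rubra,Sorghum_brevicauda))).
That clade has exactly 8 tips — every listed taxon and nothing else — so the group is monophyletic.

Yes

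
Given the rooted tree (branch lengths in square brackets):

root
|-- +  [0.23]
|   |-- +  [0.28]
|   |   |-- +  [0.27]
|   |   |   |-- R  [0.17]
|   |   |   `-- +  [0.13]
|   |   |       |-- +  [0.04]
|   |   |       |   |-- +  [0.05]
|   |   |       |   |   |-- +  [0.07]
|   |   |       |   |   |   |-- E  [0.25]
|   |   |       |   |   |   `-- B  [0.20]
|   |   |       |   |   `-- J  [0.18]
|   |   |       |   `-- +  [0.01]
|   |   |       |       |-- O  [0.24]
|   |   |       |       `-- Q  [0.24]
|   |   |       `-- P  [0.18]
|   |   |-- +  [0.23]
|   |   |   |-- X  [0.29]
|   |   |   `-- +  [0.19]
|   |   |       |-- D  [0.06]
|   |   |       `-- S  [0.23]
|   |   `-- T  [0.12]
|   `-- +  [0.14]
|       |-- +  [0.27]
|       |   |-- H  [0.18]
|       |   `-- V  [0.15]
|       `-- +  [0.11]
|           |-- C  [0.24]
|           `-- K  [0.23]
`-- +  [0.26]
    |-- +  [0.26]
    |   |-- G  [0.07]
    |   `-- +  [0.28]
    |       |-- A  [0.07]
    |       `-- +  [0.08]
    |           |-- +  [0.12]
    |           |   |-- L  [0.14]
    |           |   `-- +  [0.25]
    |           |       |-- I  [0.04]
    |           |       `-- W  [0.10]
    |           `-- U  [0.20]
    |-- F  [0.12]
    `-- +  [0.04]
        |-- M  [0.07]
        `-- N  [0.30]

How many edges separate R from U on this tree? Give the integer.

9

The MRCA of R and U is the root of the tree.
From R up to that node: 4 branches. From U up to the same node: 5 branches. Total: 4 + 5 = 9.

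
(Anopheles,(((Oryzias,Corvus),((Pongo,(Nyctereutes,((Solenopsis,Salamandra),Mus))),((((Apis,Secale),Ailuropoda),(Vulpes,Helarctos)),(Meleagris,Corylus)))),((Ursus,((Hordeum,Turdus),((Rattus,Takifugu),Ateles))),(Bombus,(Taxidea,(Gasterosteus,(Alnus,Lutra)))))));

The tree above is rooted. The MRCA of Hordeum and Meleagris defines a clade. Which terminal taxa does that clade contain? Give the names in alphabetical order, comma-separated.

Ailuropoda, Alnus, Apis, Ateles, Bombus, Corvus, Corylus, Gasterosteus, Helarctos, Hordeum, Lutra, Meleagris, Mus, Nyctereutes, Oryzias, Pongo, Rattus, Salamandra, Secale, Solenopsis, Takifugu, Taxidea, Turdus, Ursus, Vulpes

Tracing Hordeum: it sits inside (Hordeum,Turdus).
Tracing Meleagris: it sits inside (Meleagris,Corylus).
The smallest clade enclosing both is (((Oryzias,Corvus),((Pongo,(Nyctereutes,((Solenopsis,Salamandra),Mus))),((((Apis,Secale),Ailuropoda),(Vulpes,Helarctos)),(Meleagris,Corylus)))),((Ursus,((Hordeum,Turdus),((Rattus,Takifugu),Ateles))),(Bombus,(Taxidea,(Gasterosteus,(Alnus,Lutra)))))); the answer is its 25 terminal taxa in alphabetical order.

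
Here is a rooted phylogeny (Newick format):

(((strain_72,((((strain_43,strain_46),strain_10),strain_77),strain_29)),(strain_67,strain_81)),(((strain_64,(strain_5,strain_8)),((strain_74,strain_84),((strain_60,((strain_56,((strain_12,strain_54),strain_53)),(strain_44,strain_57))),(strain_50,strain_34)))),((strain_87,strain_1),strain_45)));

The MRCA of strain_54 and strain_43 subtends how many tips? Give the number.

The MRCA of strain_54 and strain_43 is the root, so the clade is the entire tree.
That clade contains 25 terminal taxa: strain_1, strain_10, strain_12, strain_29, strain_34, strain_43, strain_44, strain_45, strain_46, strain_5, strain_50, strain_53, strain_54, strain_56, strain_57, strain_60, strain_64, strain_67, strain_72, strain_74, strain_77, strain_8, strain_81, strain_84, strain_87.

25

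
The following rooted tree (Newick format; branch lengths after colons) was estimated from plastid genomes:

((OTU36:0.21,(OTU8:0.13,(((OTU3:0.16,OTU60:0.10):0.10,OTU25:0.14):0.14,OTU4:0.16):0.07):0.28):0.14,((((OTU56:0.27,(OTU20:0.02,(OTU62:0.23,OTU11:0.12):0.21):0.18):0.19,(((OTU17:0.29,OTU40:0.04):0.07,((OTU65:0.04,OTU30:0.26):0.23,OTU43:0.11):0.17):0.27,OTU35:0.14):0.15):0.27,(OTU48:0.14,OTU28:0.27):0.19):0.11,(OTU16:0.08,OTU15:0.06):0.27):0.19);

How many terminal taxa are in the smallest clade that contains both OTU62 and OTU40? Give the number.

10

The MRCA of OTU62 and OTU40 is the node subtending ((OTU56,(OTU20,(OTU62,OTU11))),(((OTU17,OTU40),((OTU65,OTU30),OTU43)),OTU35)).
That clade contains 10 terminal taxa: OTU11, OTU17, OTU20, OTU30, OTU35, OTU40, OTU43, OTU56, OTU62, OTU65.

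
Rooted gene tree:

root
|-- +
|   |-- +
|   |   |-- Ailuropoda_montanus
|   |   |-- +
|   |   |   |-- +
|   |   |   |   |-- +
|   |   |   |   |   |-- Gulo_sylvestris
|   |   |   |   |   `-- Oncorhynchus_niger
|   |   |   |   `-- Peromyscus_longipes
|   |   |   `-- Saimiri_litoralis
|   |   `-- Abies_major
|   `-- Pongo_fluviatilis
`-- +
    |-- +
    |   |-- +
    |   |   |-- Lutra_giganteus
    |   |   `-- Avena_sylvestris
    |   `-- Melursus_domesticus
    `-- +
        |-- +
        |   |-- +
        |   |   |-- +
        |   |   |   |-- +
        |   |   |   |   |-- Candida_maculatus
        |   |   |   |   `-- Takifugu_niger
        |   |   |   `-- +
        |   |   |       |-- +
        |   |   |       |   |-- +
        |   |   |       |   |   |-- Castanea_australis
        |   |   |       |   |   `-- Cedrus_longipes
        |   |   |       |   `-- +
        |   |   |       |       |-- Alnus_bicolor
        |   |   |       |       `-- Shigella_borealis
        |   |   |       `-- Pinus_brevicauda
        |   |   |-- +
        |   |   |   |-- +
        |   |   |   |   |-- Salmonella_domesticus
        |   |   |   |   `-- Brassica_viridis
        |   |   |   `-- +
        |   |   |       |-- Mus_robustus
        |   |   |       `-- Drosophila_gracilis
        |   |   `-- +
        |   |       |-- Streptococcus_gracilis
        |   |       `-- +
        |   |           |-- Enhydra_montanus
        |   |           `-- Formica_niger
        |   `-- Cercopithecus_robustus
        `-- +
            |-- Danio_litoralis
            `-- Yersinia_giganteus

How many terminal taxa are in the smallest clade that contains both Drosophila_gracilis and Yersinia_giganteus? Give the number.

17

The MRCA of Drosophila_gracilis and Yersinia_giganteus is the node subtending (((((Candida_maculatus,Takifugu_niger),(((Castanea_australis,Cedrus_longipes),(Alnus_bicolor,Shigella_borealis)),Pinus_brevicauda)),((Salmonella_domesticus,Brassica_viridis),(Mus_robustus,Drosophila_gracilis)),(Streptococcus_gracilis,(Enhydra_montanus,Formica_niger))),Cercopithecus_robustus),(Danio_litoralis,Yersinia_giganteus)).
That clade contains 17 terminal taxa: Alnus_bicolor, Brassica_viridis, Candida_maculatus, Castanea_australis, Cedrus_longipes, Cercopithecus_robustus, Danio_litoralis, Drosophila_gracilis, Enhydra_montanus, Formica_niger, Mus_robustus, Pinus_brevicauda, Salmonella_domesticus, Shigella_borealis, Streptococcus_gracilis, Takifugu_niger, Yersinia_giganteus.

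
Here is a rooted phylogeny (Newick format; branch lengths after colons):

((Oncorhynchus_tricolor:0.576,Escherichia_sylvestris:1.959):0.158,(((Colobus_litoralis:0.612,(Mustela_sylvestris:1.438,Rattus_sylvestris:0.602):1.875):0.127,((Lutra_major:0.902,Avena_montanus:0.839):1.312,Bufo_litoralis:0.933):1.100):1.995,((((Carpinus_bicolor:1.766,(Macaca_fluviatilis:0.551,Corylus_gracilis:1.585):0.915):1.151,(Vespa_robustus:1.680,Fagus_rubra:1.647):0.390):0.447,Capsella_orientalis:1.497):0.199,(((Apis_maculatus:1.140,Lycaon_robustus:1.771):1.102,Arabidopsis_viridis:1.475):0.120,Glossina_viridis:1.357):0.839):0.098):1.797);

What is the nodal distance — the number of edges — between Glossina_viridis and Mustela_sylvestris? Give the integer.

7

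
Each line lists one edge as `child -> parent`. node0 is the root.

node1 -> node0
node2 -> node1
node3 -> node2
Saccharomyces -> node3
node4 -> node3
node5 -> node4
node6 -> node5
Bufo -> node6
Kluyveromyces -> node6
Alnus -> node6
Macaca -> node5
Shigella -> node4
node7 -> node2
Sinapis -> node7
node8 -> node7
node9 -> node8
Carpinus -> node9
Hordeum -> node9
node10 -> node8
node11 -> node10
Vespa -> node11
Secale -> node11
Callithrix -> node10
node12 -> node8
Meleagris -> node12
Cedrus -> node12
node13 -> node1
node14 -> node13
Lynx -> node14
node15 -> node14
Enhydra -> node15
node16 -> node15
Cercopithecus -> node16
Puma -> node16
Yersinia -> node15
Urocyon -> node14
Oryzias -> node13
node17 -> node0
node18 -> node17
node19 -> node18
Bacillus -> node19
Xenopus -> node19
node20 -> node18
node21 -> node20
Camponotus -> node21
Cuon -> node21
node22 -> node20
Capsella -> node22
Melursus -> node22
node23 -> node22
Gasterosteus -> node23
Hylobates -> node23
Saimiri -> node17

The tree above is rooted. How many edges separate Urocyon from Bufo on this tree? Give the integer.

9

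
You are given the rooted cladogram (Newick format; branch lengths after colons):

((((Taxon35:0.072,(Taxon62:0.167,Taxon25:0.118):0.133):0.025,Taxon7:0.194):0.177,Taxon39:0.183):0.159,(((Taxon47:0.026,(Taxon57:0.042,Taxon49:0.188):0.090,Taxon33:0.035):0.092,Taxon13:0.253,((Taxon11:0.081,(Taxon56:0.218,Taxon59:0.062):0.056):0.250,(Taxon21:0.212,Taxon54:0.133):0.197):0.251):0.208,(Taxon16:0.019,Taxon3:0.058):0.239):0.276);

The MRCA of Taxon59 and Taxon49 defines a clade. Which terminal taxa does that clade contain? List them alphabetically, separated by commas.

Tracing Taxon59: it sits inside (Taxon56,Taxon59).
Tracing Taxon49: it sits inside (Taxon57,Taxon49).
The smallest clade enclosing both is ((Taxon47,(Taxon57,Taxon49),Taxon33),Taxon13,((Taxon11,(Taxon56,Taxon59)),(Taxon21,Taxon54))); the answer is its 10 terminal taxa in alphabetical order.

Taxon11, Taxon13, Taxon21, Taxon33, Taxon47, Taxon49, Taxon54, Taxon56, Taxon57, Taxon59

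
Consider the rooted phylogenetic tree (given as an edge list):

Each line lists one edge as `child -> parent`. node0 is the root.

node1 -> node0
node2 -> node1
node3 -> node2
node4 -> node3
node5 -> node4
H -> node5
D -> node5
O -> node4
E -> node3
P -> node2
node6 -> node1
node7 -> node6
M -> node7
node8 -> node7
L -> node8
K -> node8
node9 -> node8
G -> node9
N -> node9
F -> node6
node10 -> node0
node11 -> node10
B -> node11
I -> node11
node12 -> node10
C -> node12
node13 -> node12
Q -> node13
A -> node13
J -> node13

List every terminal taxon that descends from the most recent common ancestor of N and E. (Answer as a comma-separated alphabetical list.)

D, E, F, G, H, K, L, M, N, O, P

Tracing N: it sits inside (G,N).
Tracing E: it sits inside (((H,D),O),E).
The smallest clade enclosing both is (((((H,D),O),E),P),((M,(L,K,(G,N))),F)); the answer is its 11 terminal taxa in alphabetical order.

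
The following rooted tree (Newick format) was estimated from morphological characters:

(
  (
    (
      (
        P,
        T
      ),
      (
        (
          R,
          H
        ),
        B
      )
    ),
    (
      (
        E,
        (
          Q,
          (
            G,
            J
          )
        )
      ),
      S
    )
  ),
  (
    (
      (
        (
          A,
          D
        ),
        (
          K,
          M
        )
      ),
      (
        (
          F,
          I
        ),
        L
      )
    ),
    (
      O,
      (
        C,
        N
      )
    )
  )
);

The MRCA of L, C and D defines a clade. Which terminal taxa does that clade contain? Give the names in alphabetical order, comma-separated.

A, C, D, F, I, K, L, M, N, O

Tracing L: it sits inside ((F,I),L).
Tracing C: it sits inside (C,N).
Tracing D: it sits inside (A,D).
The smallest clade enclosing all 3 is ((((A,D),(K,M)),((F,I),L)),(O,(C,N))); the answer is its 10 terminal taxa in alphabetical order.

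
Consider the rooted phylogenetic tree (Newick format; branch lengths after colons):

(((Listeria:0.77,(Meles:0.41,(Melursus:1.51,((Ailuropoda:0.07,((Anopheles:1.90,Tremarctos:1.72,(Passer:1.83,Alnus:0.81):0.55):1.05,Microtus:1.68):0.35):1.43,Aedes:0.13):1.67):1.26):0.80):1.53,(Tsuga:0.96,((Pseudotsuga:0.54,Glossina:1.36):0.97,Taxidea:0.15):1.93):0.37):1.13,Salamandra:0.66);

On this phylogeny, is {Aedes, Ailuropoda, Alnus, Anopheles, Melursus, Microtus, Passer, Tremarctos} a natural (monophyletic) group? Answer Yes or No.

Yes

The most recent common ancestor of these taxa subtends (Melursus,((Ailuropoda,((Anopheles,Tremarctos,(Passer,Alnus)),Microtus)),Aedes)).
That clade has exactly 8 tips — every listed taxon and nothing else — so the group is monophyletic.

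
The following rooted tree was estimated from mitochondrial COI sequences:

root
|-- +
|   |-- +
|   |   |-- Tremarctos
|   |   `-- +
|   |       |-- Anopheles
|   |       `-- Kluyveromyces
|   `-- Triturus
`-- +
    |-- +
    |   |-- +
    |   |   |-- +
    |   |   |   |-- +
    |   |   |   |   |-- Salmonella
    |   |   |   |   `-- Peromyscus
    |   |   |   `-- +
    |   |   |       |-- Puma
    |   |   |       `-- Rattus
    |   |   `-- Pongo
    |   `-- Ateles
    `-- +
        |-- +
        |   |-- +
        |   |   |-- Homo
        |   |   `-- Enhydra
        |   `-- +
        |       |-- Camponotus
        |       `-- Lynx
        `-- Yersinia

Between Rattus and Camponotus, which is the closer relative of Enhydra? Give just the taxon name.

The MRCA of Enhydra and Camponotus subtends ((Homo,Enhydra),(Camponotus,Lynx)) (4 taxa).
The MRCA of Enhydra and Rattus subtends (((((Salmonella,Peromyscus),(Puma,Rattus)),Pongo),Ateles),(((Homo,Enhydra),(Camponotus,Lynx)),Yersinia)) (11 taxa).
The first is nested inside the second, so Enhydra shares a more recent common ancestor with Camponotus.

Camponotus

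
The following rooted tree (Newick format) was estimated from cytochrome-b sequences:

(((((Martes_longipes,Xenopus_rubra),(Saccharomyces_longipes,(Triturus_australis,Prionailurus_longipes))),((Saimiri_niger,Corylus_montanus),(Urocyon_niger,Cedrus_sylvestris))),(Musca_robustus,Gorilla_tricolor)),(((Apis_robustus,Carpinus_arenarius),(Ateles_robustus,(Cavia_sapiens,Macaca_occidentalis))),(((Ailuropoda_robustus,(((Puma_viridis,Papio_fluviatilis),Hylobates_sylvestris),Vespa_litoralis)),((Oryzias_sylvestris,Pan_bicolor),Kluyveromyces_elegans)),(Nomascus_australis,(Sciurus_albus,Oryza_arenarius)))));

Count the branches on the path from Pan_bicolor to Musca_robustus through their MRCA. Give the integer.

The MRCA of Pan_bicolor and Musca_robustus is the root of the tree.
From Pan_bicolor up to that node: 6 branches. From Musca_robustus up to the same node: 3 branches. Total: 6 + 3 = 9.

9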